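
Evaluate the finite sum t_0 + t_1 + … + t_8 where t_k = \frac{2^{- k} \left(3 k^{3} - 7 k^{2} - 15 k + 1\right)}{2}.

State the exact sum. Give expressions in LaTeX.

Σ = -287/512

Step 1: r(k) = (3*k**3 + 2*k**2 - 20*k - 18)/(2*(3*k**3 - 7*k**2 - 15*k + 1)).
So A=1/2 and B=1, with C=k**3 - 7*k**2/3 - 5*k + 1/3.
f must satisfy (1/2)·f(k+1) − (1)·f(k) = k**3 - 7*k**2/3 - 5*k + 1/3.
Bound: deg f ≤ 3.
Coefficient equations give f(k) = -2*(3*k**3 + 2*k**2 - 2*k + 4)/3.
Get s_k = R·t_k = (-3*k**3 - 2*k**2 + 2*k - 4)/2**k with R(k) = B(k−1)f(k)/C(k) = -2*(3*k**3 + 2*k**2 - 2*k + 4)/(3*k**3 - 7*k**2 - 15*k + 1).
s_(k+1) − s_k = (3*k**3 - 7*k**2 - 15*k + 1)/(2*2**k) = t_k.
Σ_(k=0)^(8) t_k = s_(9) − s_(0) = -2335/512 − (-4) = -287/512.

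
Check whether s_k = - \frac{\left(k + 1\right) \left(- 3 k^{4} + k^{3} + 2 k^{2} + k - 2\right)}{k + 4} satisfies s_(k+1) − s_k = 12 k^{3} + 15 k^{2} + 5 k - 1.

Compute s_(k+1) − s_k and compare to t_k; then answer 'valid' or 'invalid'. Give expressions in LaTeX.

Invalid: residual \frac{3 \left(- 9 k^{4} - 64 k^{3} - 67 k^{2} - 20 k + 6\right)}{k^{2} + 9 k + 20} ≠ 0.

s_(k+1) = (3*k**5 + 17*k**4 + 35*k**3 + 30*k**2 + 9*k + 2)/(k + 5)
s_(k+1) − s_k = (12*k**5 + 96*k**4 + 188*k**3 + 143*k**2 + 31*k - 2)/(k**2 + 9*k + 20)
(s_(k+1) − s_k) − t_k = 3*(-9*k**4 - 64*k**3 - 67*k**2 - 20*k + 6)/(k**2 + 9*k + 20)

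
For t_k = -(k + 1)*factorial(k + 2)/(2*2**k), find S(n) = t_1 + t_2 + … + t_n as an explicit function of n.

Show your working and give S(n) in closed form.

S(n) = 3 - factorial(n + 3)/(2*2**n)

r(k) = (k + 2)*(k + 3)/(2*(k + 1)) after simplifying.
Take A(k)=k/2 + 3/2, B(k)=1, C(k)=k + 1.
Set up (k/2 + 3/2)·f(k+1) − (1)·f(k) − (k + 1) = 0.
d = 0 from the (1,0,1) case.
Coefficient equations give f(k) = 2.
So s_k = (B(k−1)f/C)·t_k = (2/(k + 1))·t_k = -factorial(k + 2)/2**k.
Check: Δs_k = -(k + 1)*factorial(k + 2)/(2*2**k). ✓
s_(n+1) = -2**(-n - 1)*factorial(n + 3) and s_(1) = -3, so S(n) = 3 - factorial(n + 3)/(2*2**n).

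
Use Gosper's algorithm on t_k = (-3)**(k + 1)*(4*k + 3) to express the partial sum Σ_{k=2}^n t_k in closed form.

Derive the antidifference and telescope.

S(n) = -9*(-3)**n*n - 9*(-3)**n - 54

t_(k+1)/t_k = 3*(-4*k - 7)/(4*k + 3).
Normal form (A,B,C) = (-3, 1, k + 3/4).
Solve (-3)·f(k+1) − (1)·f(k) = k + 3/4.
From deg A=0, deg B=0, deg C=1: d=1.
Solving with deg f ≤ 1: f(k) = -k/4.
R(k) = B(k−1)·f(k)/C(k) = -k/(4*k + 3); s_k = R·t_k = 3*(-3)**k*k.
Verify: (-3)**(k + 1)*(4*k + 3) matches t_k.
Σ_(k=2)^n t_k = s_(n+1) − s_(2) = ((-3)**(n + 2)*(-n - 1)) − (54), i.e. -9*(-3)**n*n - 9*(-3)**n - 54.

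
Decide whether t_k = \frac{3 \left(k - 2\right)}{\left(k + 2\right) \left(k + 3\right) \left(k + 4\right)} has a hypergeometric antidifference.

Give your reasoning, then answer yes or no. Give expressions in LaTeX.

Compute t_(k+1)/t_k: get (k - 1)*(k + 2)/((k - 2)*(k + 5)).
Factor: A=k + 2; B=k + 5; C=k - 2.
Set up (k + 2)·f(k+1) − (k + 4)·f(k) − (k - 2) = 0.
From deg A=1, deg B=1, deg C=1: d=2.
A polynomial solution: f(k) = -k.
Certificate R = B(k−1)f/C = -k*(k + 4)/(k - 2) gives s_k = -3*k/((k + 2)*(k + 3)).
Verify: 3*(k - 2)/(k**3 + 9*k**2 + 26*k + 24) matches t_k.

Yes. s_k = - \frac{3 k}{\left(k + 2\right) \left(k + 3\right)}.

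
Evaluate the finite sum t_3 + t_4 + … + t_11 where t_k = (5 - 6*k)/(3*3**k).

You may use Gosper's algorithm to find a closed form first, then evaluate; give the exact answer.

Σ = -157429/531441

The ratio is (6*k + 1)/(3*(6*k - 5)).
Normal form (A,B,C) = (1/3, 1, k - 5/6).
Need (1/3)·f(k+1) − (1)·f(k) = k - 5/6.
d = 1 from the (0,0,1) case.
Coefficient equations give f(k) = -(3*k - 1)/2.
R(k) = B(k−1)·f(k)/C(k) = -3*(3*k - 1)/(6*k - 5); s_k = R·t_k = (3*k - 1)/3**k.
Check: Δs_k = (5 - 6*k)/(3*3**k). ✓
Sum = s_(12) − s_(3); s_(12) = 35/531441, s_(3) = 8/27 ⇒ -157429/531441.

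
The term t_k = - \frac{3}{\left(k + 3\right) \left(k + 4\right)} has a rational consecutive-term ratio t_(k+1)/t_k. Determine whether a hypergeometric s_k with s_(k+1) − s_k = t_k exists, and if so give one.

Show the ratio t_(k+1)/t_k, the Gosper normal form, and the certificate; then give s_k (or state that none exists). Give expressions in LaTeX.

Ratio r(k) = (k + 3)/(k + 5).
A = k + 3, B = k + 5, C = 1.
f must satisfy (k + 3)·f(k+1) − (k + 4)·f(k) = 1.
d = 1 from the (1,1,0) case.
Solving with deg f ≤ 1: f(k) = k/3.
Get s_k = R·t_k = -k/(k + 3) with R(k) = B(k−1)f(k)/C(k) = k*(k + 4)/3.
Δs = -3/(k**2 + 7*k + 12), as required.

s_k = - \frac{k}{k + 3}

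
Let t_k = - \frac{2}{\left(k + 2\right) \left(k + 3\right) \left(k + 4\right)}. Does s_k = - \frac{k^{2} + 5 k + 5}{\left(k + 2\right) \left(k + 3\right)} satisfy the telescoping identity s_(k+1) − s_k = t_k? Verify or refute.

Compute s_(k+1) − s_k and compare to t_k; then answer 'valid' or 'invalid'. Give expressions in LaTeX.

valid; difference matches t_k

s_(k+1) = (-5*k - (k + 1)**2 - 10)/((k + 3)*(k + 4))
s_(k+1) − s_k = -2/(k**3 + 9*k**2 + 26*k + 24)
(s_(k+1) − s_k) − t_k = 0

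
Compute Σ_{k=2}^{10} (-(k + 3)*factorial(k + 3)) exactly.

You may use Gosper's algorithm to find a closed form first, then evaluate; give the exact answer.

Σ = -87178291080

r(k) = (k + 4)**2/(k + 3) after simplifying.
Normal form (A,B,C) = (k + 4, 1, k + 3).
Solve (k + 4)·f(k+1) − (1)·f(k) = k + 3.
From deg A=1, deg B=0, deg C=1: d=0.
Solve for f: f(k) = 1 (degree 0 ≤ 0).
Certificate R = B(k−1)f/C = 1/(k + 3) gives s_k = -factorial(k + 3).
Verify: -(k + 3)*factorial(k + 3) matches t_k.
Evaluate s at k=11 and k=2: -87178291200 and -120; difference -87178291080.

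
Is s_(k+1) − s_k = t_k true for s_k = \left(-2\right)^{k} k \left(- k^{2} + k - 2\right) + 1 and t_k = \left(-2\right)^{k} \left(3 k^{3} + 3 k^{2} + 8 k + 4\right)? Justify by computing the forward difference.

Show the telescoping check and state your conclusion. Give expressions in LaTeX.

s_(k+1) = -(-2)**(k + 1)*(k + 1)*(-k + (k + 1)**2 + 1) + 1
s_(k+1) − s_k = (-2)**k*(3*k**3 + 3*k**2 + 8*k + 4)
(s_(k+1) − s_k) − t_k = 0

Valid — Δs_k = t_k.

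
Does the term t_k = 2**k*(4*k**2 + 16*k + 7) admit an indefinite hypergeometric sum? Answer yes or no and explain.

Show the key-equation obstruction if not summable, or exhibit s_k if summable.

Yes. s_k = 2**k*(4*k**2 - 1).

t_(k+1)/t_k = 2*(4*k**2 + 24*k + 27)/(4*k**2 + 16*k + 7).
Take A(k)=2, B(k)=1, C(k)=k**2 + 4*k + 7/4.
f must satisfy (2)·f(k+1) − (1)·f(k) = k**2 + 4*k + 7/4.
Degrees (0,0,2) ⇒ d ≤ 2.
A polynomial solution: f(k) = (2*k - 1)*(2*k + 1)/4.
Then R = B(k−1)f/C = (2*k - 1)/(2*k + 7), so s_k = R(k)·t_k = 2**k*(4*k**2 - 1).
Δs = 2**k*(4*k**2 + 16*k + 7), as required.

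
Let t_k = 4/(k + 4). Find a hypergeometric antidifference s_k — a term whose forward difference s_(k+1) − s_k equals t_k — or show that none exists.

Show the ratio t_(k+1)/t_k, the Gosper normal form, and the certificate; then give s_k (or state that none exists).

Ratio r(k) = (k + 4)/(k + 5).
So A=k + 4 and B=k + 5, with C=1.
Solve (k + 4)·f(k+1) − (k + 4)·f(k) = 1.
Degrees (1,1,0) ⇒ d ≤ 0.
f = c0 ⇒ A·f(k+1) − B(k−1)·f(k) − C = -1. The system {-1 = 0} is inconsistent; no antidifference.

not Gosper-summable; s_k does not exist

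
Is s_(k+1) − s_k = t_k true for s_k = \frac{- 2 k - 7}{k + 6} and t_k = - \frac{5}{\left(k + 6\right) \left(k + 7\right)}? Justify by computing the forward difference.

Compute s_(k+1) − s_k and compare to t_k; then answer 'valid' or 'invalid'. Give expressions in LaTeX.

s_(k+1) = (-2*k - 9)/(k + 7)
s_(k+1) − s_k = -5/(k**2 + 13*k + 42)
(s_(k+1) − s_k) − t_k = 0

valid; difference matches t_k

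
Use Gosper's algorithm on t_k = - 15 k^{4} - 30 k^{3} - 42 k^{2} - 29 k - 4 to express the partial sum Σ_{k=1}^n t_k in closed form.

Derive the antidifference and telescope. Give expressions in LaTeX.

Ratio r(k) = (15*k**4 + 90*k**3 + 222*k**2 + 263*k + 120)/(15*k**4 + 30*k**3 + 42*k**2 + 29*k + 4).
Gosper form: A/B · C(k+1)/C(k) with A=1, B=1, C=k**4 + 2*k**3 + 14*k**2/5 + 29*k/15 + 4/15.
Set up (1)·f(k+1) − (1)·f(k) − (k**4 + 2*k**3 + 14*k**2/5 + 29*k/15 + 4/15) = 0.
d = 5 from the (0,0,4) case.
Match coefficients ⇒ f(k) = k*(3*k**4 + 4*k**2 + k - 4)/15.
Get s_k = R·t_k = k*(-3*k**4 - 4*k**2 - k + 4) with R(k) = B(k−1)f(k)/C(k) = k*(3*k**4 + 4*k**2 + k - 4)/(15*k**4 + 30*k**3 + 42*k**2 + 29*k + 4).
Δs = -15*k**4 - 30*k**3 - 42*k**2 - 29*k - 4, as required.
Σ_(k=1)^n t_k = s_(n+1) − s_(1) = (-3*n**5 - 15*n**4 - 34*n**3 - 43*n**2 - 25*n - 4) − (-4), i.e. n*(-3*n**4 - 15*n**3 - 34*n**2 - 43*n - 25).

S(n) = n \left(- 3 n^{4} - 15 n^{3} - 34 n^{2} - 43 n - 25\right)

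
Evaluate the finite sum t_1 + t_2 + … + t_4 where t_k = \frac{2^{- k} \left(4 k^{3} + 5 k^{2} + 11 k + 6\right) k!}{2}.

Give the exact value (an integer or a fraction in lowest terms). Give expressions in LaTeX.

Σ = 388

Ratio r(k) = (4*k**4 + 21*k**3 + 50*k**2 + 59*k + 26)/(2*(4*k**3 + 5*k**2 + 11*k + 6)).
Take A(k)=k/2 + 1/2, B(k)=1, C(k)=k**3 + 5*k**2/4 + 11*k/4 + 3/2.
Set up (k/2 + 1/2)·f(k+1) − (1)·f(k) − (k**3 + 5*k**2/4 + 11*k/4 + 3/2) = 0.
deg f ≤ 2 (via 1,0,3).
Solving with deg f ≤ 2: f(k) = (4*k**2 + k - 1)/2.
Certificate R = B(k−1)f/C = 2*(4*k**2 + k - 1)/(4*k**3 + 5*k**2 + 11*k + 6) gives s_k = (4*k**2 + k - 1)*factorial(k)/2**k.
Verify: (4*k**3 + 5*k**2 + 11*k + 6)*factorial(k)/(2*2**k) matches t_k.
Telescoping: Σ = s_(5) − s_(1) = 390 − (2) = 388.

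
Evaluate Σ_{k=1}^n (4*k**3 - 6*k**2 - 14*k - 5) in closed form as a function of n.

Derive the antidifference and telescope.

S(n) = n*(n**3 - 9*n - 13)

r(k) = (4*k**3 + 6*k**2 - 14*k - 21)/(4*k**3 - 6*k**2 - 14*k - 5) after simplifying.
Factor: A=1; B=1; C=k**3 - 3*k**2/2 - 7*k/2 - 5/4.
Key eq: (1)·f(k+1) = (1)·f(k) + (k**3 - 3*k**2/2 - 7*k/2 - 5/4).
deg f ≤ 4 (via 0,0,3).
Solve for f: f(k) = k*(k**3 - 4*k**2 - 3*k + 1)/4 (degree 4 ≤ 4).
So s_k = (B(k−1)f/C)·t_k = (k*(k**3 - 4*k**2 - 3*k + 1)/((2*k + 1)*(2*k**2 - 4*k - 5)))·t_k = k*(k**3 - 4*k**2 - 3*k + 1).
s_(k+1) − s_k = 4*k**3 - 6*k**2 - 14*k - 5 = t_k.
Telescope: S(n) = s_(n+1) − s_(1) = n**4 - 9*n**2 - 13*n - 5 − (-5) = n*(n**3 - 9*n - 13).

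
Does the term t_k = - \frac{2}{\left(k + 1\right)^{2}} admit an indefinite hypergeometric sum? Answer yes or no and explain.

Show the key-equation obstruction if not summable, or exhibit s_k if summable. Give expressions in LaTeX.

No. Not Gosper-summable.

Compute t_(k+1)/t_k: get (k + 1)**2/(k + 2)**2.
Gosper form: A/B · C(k+1)/C(k) with A=k**2 + 2*k + 1, B=k**2 + 4*k + 4, C=1.
Set up (k**2 + 2*k + 1)·f(k+1) − (k**2 + 2*k + 1)·f(k) − (1) = 0.
d = 0 from the (2,2,0) case.
Generic f = c0 gives residual -1; -1 = 0 cannot hold, so t_k is not Gosper-summable.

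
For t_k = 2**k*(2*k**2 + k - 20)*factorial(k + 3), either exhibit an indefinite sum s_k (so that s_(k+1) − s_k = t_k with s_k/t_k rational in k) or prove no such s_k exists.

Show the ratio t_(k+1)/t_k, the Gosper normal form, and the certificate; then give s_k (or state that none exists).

s_k = 2**k*(k - 4)*factorial(k + 3)

Compute t_(k+1)/t_k: get 2*(k + 4)*(k + 2*(k + 1)**2 - 19)/(2*k**2 + k - 20).
Normal form (A,B,C) = (2*k + 8, 1, k**2 + k/2 - 10).
Key eq: (2*k + 8)·f(k+1) = (1)·f(k) + (k**2 + k/2 - 10).
Bound: deg f ≤ 1.
Solving with deg f ≤ 1: f(k) = (k - 4)/2.
So s_k = (B(k−1)f/C)·t_k = ((k - 4)/(2*k**2 + k - 20))·t_k = 2**k*(k - 4)*factorial(k + 3).
Check: Δs_k = 2**k*(2*k**2 + k - 20)*factorial(k + 3). ✓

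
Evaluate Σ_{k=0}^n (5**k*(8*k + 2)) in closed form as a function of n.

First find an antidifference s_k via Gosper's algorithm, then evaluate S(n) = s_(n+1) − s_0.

S(n) = 10*5**n*n + 2

Compute t_(k+1)/t_k: get 5*(4*k + 5)/(4*k + 1).
Gosper form: A/B · C(k+1)/C(k) with A=5, B=1, C=k + 1/4.
Solve (5)·f(k+1) − (1)·f(k) = k + 1/4.
d = 1 from the (0,0,1) case.
Coefficient equations give f(k) = (k - 1)/4.
So s_k = (B(k−1)f/C)·t_k = ((k - 1)/(4*k + 1))·t_k = 2*5**k*(k - 1).
Check: Δs_k = 5**k*(8*k + 2). ✓
s_(n+1) = 10*5**n*n and s_(0) = -2, so S(n) = 10*5**n*n + 2.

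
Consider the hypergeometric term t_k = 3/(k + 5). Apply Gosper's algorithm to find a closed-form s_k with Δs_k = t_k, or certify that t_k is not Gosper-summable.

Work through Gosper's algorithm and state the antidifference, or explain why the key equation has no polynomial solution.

t_(k+1)/t_k = (k + 5)/(k + 6).
Normal form (A,B,C) = (k + 5, k + 6, 1).
Need (k + 5)·f(k+1) − (k + 5)·f(k) = 1.
Degrees (1,1,0) ⇒ d ≤ 0.
Generic f = c0 gives residual -1; -1 = 0 cannot hold, so t_k is not Gosper-summable.

none (Gosper's algorithm certifies no s_k)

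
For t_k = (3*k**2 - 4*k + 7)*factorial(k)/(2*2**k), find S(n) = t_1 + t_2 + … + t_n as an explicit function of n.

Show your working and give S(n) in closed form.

S(n) = 2**(-n - 1)*(2**n + 3*n**2*factorial(n) + 2*n*factorial(n) - factorial(n))

Compute t_(k+1)/t_k: get (k + 1)*(-4*k + 3*(k + 1)**2 + 3)/(2*(3*k**2 - 4*k + 7)).
Factor: A=k/2 + 1/2; B=1; C=k**2 - 4*k/3 + 7/3.
Solve (k/2 + 1/2)·f(k+1) − (1)·f(k) = k**2 - 4*k/3 + 7/3.
d = 1 from the (1,0,2) case.
Solving with deg f ≤ 1: f(k) = 2*(3*k - 4)/3.
R(k) = B(k−1)·f(k)/C(k) = 2*(3*k - 4)/(3*k**2 - 4*k + 7); s_k = R·t_k = (3*k - 4)*factorial(k)/2**k.
Verify: (3*k**2 - 4*k + 7)*factorial(k)/(2*2**k) matches t_k.
Telescope: S(n) = s_(n+1) − s_(1) = 2**(-n - 1)*(3*n - 1)*factorial(n + 1) − (-1/2) = 2**(-n - 1)*(2**n + 3*n**2*factorial(n) + 2*n*factorial(n) - factorial(n)).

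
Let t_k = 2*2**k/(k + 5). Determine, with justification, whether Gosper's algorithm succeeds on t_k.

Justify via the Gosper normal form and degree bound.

No. Not Gosper-summable.

Ratio r(k) = 2*(k + 5)/(k + 6).
Normal form (A,B,C) = (2*k + 10, k + 6, 1).
Key eq: (2*k + 10)·f(k+1) = (k + 5)·f(k) + (1).
From deg A=1, deg B=1, deg C=0: d=-1.
d = -1 < 0 ⇒ no nonzero polynomial f; not summable.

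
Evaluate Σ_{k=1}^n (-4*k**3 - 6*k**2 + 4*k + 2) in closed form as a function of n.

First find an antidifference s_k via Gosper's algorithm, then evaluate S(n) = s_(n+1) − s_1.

r(k) = (2*k**3 + 9*k**2 + 10*k + 2)/(2*k**3 + 3*k**2 - 2*k - 1) after simplifying.
Factor: A=1; B=1; C=k**3 + 3*k**2/2 - k - 1/2.
Need (1)·f(k+1) − (1)·f(k) = k**3 + 3*k**2/2 - k - 1/2.
Degrees (0,0,3) ⇒ d ≤ 4.
Match coefficients ⇒ f(k) = k*(k**3 - 4*k + 1)/4.
Get s_k = R·t_k = k*(-k**3 + 4*k - 1) with R(k) = B(k−1)f(k)/C(k) = k*(k**3 - 4*k + 1)/(2*(2*k**3 + 3*k**2 - 2*k - 1)).
Check: Δs_k = -4*k**3 - 6*k**2 + 4*k + 2. ✓
Σ_(k=1)^n t_k = s_(n+1) − s_(1) = (-n**4 - 4*n**3 - 2*n**2 + 3*n + 2) − (2), i.e. n*(-n**3 - 4*n**2 - 2*n + 3).

S(n) = n*(-n**3 - 4*n**2 - 2*n + 3)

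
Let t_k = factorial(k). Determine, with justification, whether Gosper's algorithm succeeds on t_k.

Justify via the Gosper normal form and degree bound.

t_(k+1)/t_k = k + 1.
Gosper form: A/B · C(k+1)/C(k) with A=k + 1, B=1, C=1.
Key eq: (k + 1)·f(k+1) = (1)·f(k) + (1).
deg f ≤ -1 (via 1,0,0).
deg f ≤ -1 is impossible — no certificate.

No — negative degree bound, so no certificate f.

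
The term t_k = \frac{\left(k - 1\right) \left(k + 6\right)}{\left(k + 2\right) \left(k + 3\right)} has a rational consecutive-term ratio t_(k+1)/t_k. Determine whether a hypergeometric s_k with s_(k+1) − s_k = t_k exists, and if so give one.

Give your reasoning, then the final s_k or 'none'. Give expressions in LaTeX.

s_k = \frac{k \left(k - 4\right)}{k + 2}

r(k) = k*(k + 2)*(k + 7)/((k - 1)*(k + 4)*(k + 6)) after simplifying.
So A=k + 2 and B=k + 4, with C=k**2 + 5*k - 6.
Solve (k + 2)·f(k+1) − (k + 3)·f(k) = k**2 + 5*k - 6.
deg f ≤ 2 (via 1,1,2).
Match coefficients ⇒ f(k) = k*(k - 4).
So s_k = (B(k−1)f/C)·t_k = (k*(k - 4)*(k + 3)/((k - 1)*(k + 6)))·t_k = k*(k - 4)/(k + 2).
Check: Δs_k = (k**2 + 5*k - 6)/(k**2 + 5*k + 6). ✓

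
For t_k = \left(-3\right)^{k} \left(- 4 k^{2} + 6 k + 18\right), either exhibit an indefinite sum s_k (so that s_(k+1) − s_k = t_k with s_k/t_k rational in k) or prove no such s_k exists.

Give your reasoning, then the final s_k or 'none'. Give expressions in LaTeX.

s_k = \left(-3\right)^{k} \left(k^{2} - 3 k - 3\right)

Compute t_(k+1)/t_k: get 3*(-2*k**2 - k + 10)/(2*k**2 - 3*k - 9).
Gosper form: A/B · C(k+1)/C(k) with A=-3, B=1, C=k**2 - 3*k/2 - 9/2.
Set up (-3)·f(k+1) − (1)·f(k) − (k**2 - 3*k/2 - 9/2) = 0.
d = 2 from the (0,0,2) case.
Match coefficients ⇒ f(k) = -(k**2 - 3*k - 3)/4.
So s_k = (B(k−1)f/C)·t_k = (-(k**2 - 3*k - 3)/(2*(k - 3)*(2*k + 3)))·t_k = (-3)**k*(k**2 - 3*k - 3).
s_(k+1) − s_k = (-3)**k*(-4*k**2 + 6*k + 18) = t_k.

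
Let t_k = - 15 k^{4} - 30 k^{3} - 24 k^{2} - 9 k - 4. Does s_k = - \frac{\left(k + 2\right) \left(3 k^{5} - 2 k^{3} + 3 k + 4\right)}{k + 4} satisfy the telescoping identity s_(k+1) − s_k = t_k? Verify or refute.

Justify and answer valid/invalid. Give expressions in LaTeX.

s_(k+1) = -(k + 3)*(3*k + 3*(k + 1)**5 - 2*(k + 1)**3 + 7)/(k + 5)
s_(k+1) − s_k = (-15*k**6 - 141*k**5 - 414*k**4 - 533*k**3 - 355*k**2 - 142*k - 56)/(k**2 + 9*k + 20)
(s_(k+1) − s_k) − t_k = 2*(12*k**5 + 90*k**4 + 146*k**3 + 105*k**2 + 37*k + 12)/(k**2 + 9*k + 20)

Invalid: residual \frac{2 \left(12 k^{5} + 90 k^{4} + 146 k^{3} + 105 k^{2} + 37 k + 12\right)}{k^{2} + 9 k + 20} ≠ 0.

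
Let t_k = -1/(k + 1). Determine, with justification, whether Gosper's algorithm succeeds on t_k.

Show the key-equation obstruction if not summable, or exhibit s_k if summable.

Compute t_(k+1)/t_k: get (k + 1)/(k + 2).
Take A(k)=k + 1, B(k)=k + 2, C(k)=1.
Set up (k + 1)·f(k+1) − (k + 1)·f(k) − (1) = 0.
From deg A=1, deg B=1, deg C=0: d=0.
Write f(k) = c0. Then LHS − RHS = -1, requiring -1 = 0: contradictory. No certificate.

No. Not Gosper-summable.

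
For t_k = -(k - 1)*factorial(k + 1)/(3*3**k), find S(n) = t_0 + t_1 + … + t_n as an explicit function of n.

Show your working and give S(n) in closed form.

Step 1: r(k) = k*(k + 2)/(3*(k - 1)).
Normal form (A,B,C) = (k/3 + 2/3, 1, k - 1).
f must satisfy (k/3 + 2/3)·f(k+1) − (1)·f(k) = k - 1.
Bound: deg f ≤ 0.
Solving with deg f ≤ 0: f(k) = 3.
R(k) = B(k−1)·f(k)/C(k) = 3/(k - 1); s_k = R·t_k = -factorial(k + 1)/3**k.
Δs = -(k - 1)*factorial(k + 1)/(3*3**k), as required.
Σ_(k=0)^n t_k = s_(n+1) − s_(0) = (-3**(-n - 1)*factorial(n + 2)) − (-1), i.e. 1 - factorial(n + 2)/(3*3**n).

S(n) = 1 - factorial(n + 2)/(3*3**n)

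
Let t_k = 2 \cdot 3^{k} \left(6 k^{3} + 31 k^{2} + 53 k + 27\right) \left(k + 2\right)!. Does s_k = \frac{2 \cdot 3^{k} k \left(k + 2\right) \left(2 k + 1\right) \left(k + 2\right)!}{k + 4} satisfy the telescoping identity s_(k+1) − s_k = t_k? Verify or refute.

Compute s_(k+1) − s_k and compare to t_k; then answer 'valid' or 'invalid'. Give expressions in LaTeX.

s_(k+1) = 6*3**k*(k + 1)*(k + 3)*(2*k + 3)*factorial(k + 3)/(k + 5)
s_(k+1) − s_k = 2*3**k*(6*k**5 + 73*k**4 + 342*k**3 + 774*k**2 + 827*k + 324)*factorial(k + 2)/((k + 4)*(k + 5))
(s_(k+1) − s_k) − t_k = -4*3**k*(6*k**4 + 55*k**3 + 175*k**2 + 238*k + 108)*factorial(k + 2)/((k + 4)*(k + 5))

Invalid: residual - \frac{4 \cdot 3^{k} \left(6 k^{4} + 55 k^{3} + 175 k^{2} + 238 k + 108\right) \left(k + 2\right)!}{\left(k + 4\right) \left(k + 5\right)} ≠ 0.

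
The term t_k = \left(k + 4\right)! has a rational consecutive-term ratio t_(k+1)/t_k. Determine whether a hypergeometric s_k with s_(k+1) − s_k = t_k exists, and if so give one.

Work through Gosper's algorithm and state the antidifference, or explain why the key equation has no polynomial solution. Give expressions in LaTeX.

not Gosper-summable; s_k does not exist

Step 1: r(k) = k + 5.
Take A(k)=k + 5, B(k)=1, C(k)=1.
f must satisfy (k + 5)·f(k+1) − (1)·f(k) = 1.
Bound: deg f ≤ -1.
Bound -1 < 0, so the key equation has no polynomial solution.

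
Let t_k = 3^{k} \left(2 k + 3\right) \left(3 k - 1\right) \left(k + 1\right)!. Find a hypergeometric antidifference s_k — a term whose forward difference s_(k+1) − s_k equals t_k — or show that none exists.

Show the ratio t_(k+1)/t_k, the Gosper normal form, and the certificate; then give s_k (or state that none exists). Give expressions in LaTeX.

t_(k+1)/t_k = 3*(k + 2)*(2*k + 5)*(3*k + 2)/((2*k + 3)*(3*k - 1)).
Normal form (A,B,C) = (3*k + 6, 1, k**2 + 7*k/6 - 1/2).
f must satisfy (3*k + 6)·f(k+1) − (1)·f(k) = k**2 + 7*k/6 - 1/2.
deg f ≤ 1 (via 1,0,2).
Solve for f: f(k) = (2*k - 3)/6 (degree 1 ≤ 1).
So s_k = (B(k−1)f/C)·t_k = ((2*k - 3)/((2*k + 3)*(3*k - 1)))·t_k = 3**k*(2*k - 3)*factorial(k + 1).
s_(k+1) − s_k = 3**k*(2*k + 3)*(3*k - 1)*factorial(k + 1) = t_k.

s_k = 3^{k} \left(2 k - 3\right) \left(k + 1\right)!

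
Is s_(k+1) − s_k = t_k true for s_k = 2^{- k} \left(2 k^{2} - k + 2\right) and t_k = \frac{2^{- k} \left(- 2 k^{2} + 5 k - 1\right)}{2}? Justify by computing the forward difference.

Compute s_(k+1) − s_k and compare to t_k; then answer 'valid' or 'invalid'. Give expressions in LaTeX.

s_(k+1) = (-k + 2*(k + 1)**2 + 1)/(2*2**k)
s_(k+1) − s_k = (-2*k**2 + 5*k - 1)/(2*2**k)
(s_(k+1) − s_k) − t_k = 0

valid; difference matches t_k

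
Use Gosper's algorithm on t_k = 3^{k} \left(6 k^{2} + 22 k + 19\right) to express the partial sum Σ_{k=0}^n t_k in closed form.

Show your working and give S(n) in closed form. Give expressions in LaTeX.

The ratio is 3*(6*k**2 + 34*k + 47)/(6*k**2 + 22*k + 19).
A = 3, B = 1, C = k**2 + 11*k/3 + 19/6.
f must satisfy (3)·f(k+1) − (1)·f(k) = k**2 + 11*k/3 + 19/6.
From deg A=0, deg B=0, deg C=2: d=2.
Coefficient equations give f(k) = (3*k**2 + 2*k + 2)/6.
Then R = B(k−1)f/C = (3*k**2 + 2*k + 2)/(6*k**2 + 22*k + 19), so s_k = R(k)·t_k = 3**k*(3*k**2 + 2*k + 2).
Check: Δs_k = 3**k*(6*k**2 + 22*k + 19). ✓
Telescope: S(n) = s_(n+1) − s_(0) = 3**(n + 1)*(3*n**2 + 8*n + 7) − (2) = 9*3**n*n**2 + 24*3**n*n + 21*3**n - 2.

S(n) = 9 \cdot 3^{n} n^{2} + 24 \cdot 3^{n} n + 21 \cdot 3^{n} - 2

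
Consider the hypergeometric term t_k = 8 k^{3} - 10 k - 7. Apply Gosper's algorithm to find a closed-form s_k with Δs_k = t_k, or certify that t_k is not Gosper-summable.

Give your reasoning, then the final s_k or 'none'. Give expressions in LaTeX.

s_k = k \left(2 k^{3} - 4 k^{2} - 3 k - 2\right)

The ratio is (10*k - 8*(k + 1)**3 + 17)/(-8*k**3 + 10*k + 7).
Factor: A=1; B=1; C=k**3 - 5*k/4 - 7/8.
Key eq: (1)·f(k+1) = (1)·f(k) + (k**3 - 5*k/4 - 7/8).
Bound: deg f ≤ 4.
Solving with deg f ≤ 4: f(k) = k*(2*k**3 - 4*k**2 - 3*k - 2)/8.
Certificate R = B(k−1)f/C = k*(2*k**3 - 4*k**2 - 3*k - 2)/(8*k**3 - 10*k - 7) gives s_k = k*(2*k**3 - 4*k**2 - 3*k - 2).
s_(k+1) − s_k = 8*k**3 - 10*k - 7 = t_k.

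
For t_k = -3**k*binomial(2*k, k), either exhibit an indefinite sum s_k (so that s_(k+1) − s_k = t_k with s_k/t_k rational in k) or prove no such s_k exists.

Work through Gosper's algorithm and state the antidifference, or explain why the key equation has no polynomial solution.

no hypergeometric antidifference exists

Step 1: r(k) = 6*(2*k + 1)/(k + 1).
Gosper form: A/B · C(k+1)/C(k) with A=12*k + 6, B=k + 1, C=1.
f must satisfy (12*k + 6)·f(k+1) − (k)·f(k) = 1.
Degrees (1,1,0) ⇒ d ≤ -1.
Bound -1 < 0, so the key equation has no polynomial solution.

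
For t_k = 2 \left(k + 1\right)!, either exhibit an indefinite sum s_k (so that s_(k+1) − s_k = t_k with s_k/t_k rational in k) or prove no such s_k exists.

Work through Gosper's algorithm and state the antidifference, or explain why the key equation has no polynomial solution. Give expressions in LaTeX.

The ratio is k + 2.
Normal form (A,B,C) = (k + 2, 1, 1).
Need (k + 2)·f(k+1) − (1)·f(k) = 1.
Bound: deg f ≤ -1.
Negative degree bound (-1): no f exists, t_k not Gosper-summable.

none — t_k is not Gosper-summable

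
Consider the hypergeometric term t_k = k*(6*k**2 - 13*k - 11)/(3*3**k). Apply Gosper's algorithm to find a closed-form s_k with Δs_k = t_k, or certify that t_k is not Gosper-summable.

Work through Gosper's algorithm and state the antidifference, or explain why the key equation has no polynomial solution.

s_k = (-3*k**3 + 2*k**2 + 3*k + 1)/3**k

r(k) = (k + 1)*(13*k - 6*(k + 1)**2 + 24)/(3*k*(-6*k**2 + 13*k + 11)) after simplifying.
Take A(k)=1/3, B(k)=1, C(k)=k**3 - 13*k**2/6 - 11*k/6.
f must satisfy (1/3)·f(k+1) − (1)·f(k) = k**3 - 13*k**2/6 - 11*k/6.
From deg A=0, deg B=0, deg C=3: d=3.
Coefficient equations give f(k) = -(3*k**3 - 2*k**2 - 3*k - 1)/2.
Certificate R = B(k−1)f/C = -3*(3*k**3 - 2*k**2 - 3*k - 1)/(k*(6*k**2 - 13*k - 11)) gives s_k = (-3*k**3 + 2*k**2 + 3*k + 1)/3**k.
s_(k+1) − s_k = k*(6*k**2 - 13*k - 11)/(3*3**k) = t_k.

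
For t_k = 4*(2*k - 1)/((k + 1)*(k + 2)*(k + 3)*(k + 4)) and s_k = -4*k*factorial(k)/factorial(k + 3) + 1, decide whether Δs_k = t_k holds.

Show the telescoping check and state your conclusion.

valid (s_(k+1) − s_k reduces to t_k)

s_(k+1) = (k**3 + 9*k**2 + 22*k + 20)/((k + 2)*(k + 3)*(k + 4))
s_(k+1) − s_k = 4*(2*k - 1)/((k + 1)*(k + 2)*(k + 3)*(k + 4))
(s_(k+1) − s_k) − t_k = 0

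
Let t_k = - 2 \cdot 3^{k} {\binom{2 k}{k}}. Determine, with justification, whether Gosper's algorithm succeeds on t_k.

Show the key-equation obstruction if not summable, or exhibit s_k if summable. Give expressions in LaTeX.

Step 1: r(k) = 6*(2*k + 1)/(k + 1).
Gosper form: A/B · C(k+1)/C(k) with A=12*k + 6, B=k + 1, C=1.
Set up (12*k + 6)·f(k+1) − (k)·f(k) − (1) = 0.
deg f ≤ -1 (via 1,1,0).
Bound -1 < 0, so the key equation has no polynomial solution.

No — key equation has no polynomial f.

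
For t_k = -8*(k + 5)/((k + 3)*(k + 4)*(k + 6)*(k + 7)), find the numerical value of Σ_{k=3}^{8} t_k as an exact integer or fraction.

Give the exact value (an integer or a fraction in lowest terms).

Σ = -7/135

The ratio is (k + 3)*(k + 6)**2/((k + 5)**2*(k + 8)).
Gosper form: A/B · C(k+1)/C(k) with A=k + 3, B=k + 8, C=k**2 + 10*k + 25.
Solve (k + 3)·f(k+1) − (k + 7)·f(k) = k**2 + 10*k + 25.
Degrees (1,1,2) ⇒ d ≤ 4.
Solving with deg f ≤ 4: f(k) = k*(k + 4)*(k + 5)*(k + 9)/36.
Get s_k = R·t_k = 2*k*(-k - 9)/(9*(k**2 + 9*k + 18)) with R(k) = B(k−1)f(k)/C(k) = k*(k + 4)*(k + 7)*(k + 9)/(36*(k + 5)).
s_(k+1) − s_k = 8*(-k - 5)/(k**4 + 20*k**3 + 145*k**2 + 450*k + 504) = t_k.
Sum = s_(9) − s_(3); s_(9) = -1/5, s_(3) = -4/27 ⇒ -7/135.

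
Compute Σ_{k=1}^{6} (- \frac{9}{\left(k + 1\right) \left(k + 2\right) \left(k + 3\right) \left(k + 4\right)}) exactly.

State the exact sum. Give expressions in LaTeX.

Σ = -29/240

Compute t_(k+1)/t_k: get (k + 1)/(k + 5).
A = k + 1, B = k + 5, C = 1.
Need (k + 1)·f(k+1) − (k + 4)·f(k) = 1.
Degrees (1,1,0) ⇒ d ≤ 3.
Solve for f: f(k) = k*(k**2 + 6*k + 11)/18 (degree 3 ≤ 3).
Then R = B(k−1)f/C = k*(k + 4)*(k**2 + 6*k + 11)/18, so s_k = R(k)·t_k = k*(-k**2 - 6*k - 11)/(2*(k + 1)*(k + 2)*(k + 3)).
Verify: -9/(k**4 + 10*k**3 + 35*k**2 + 50*k + 24) matches t_k.
Sum = s_(7) − s_(1); s_(7) = -119/240, s_(1) = -3/8 ⇒ -29/240.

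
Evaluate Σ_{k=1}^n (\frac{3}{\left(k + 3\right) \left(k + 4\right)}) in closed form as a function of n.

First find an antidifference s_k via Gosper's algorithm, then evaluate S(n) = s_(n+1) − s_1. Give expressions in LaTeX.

The ratio is (k + 3)/(k + 5).
Gosper form: A/B · C(k+1)/C(k) with A=k + 3, B=k + 5, C=1.
Key eq: (k + 3)·f(k+1) = (k + 4)·f(k) + (1).
Degrees (1,1,0) ⇒ d ≤ 1.
A polynomial solution: f(k) = k/3.
Certificate R = B(k−1)f/C = k*(k + 4)/3 gives s_k = k/(k + 3).
s_(k+1) − s_k = 3/(k**2 + 7*k + 12) = t_k.
Σ_(k=1)^n t_k = s_(n+1) − s_(1) = ((n + 1)/(n + 4)) − (1/4), i.e. 3*n/(4*(n + 4)).

S(n) = \frac{3 n}{4 \left(n + 4\right)}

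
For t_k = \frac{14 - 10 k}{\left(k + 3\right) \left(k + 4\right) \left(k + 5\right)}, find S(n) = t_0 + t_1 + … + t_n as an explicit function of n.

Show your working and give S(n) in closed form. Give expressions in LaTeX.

Ratio r(k) = (k + 3)*(5*k - 2)/((k + 6)*(5*k - 7)).
Gosper form: A/B · C(k+1)/C(k) with A=k + 3, B=k + 6, C=k - 7/5.
Solve (k + 3)·f(k+1) − (k + 5)·f(k) = k - 7/5.
deg f ≤ 2 (via 1,1,1).
Solving with deg f ≤ 2: f(k) = k*(k - 8)/15.
Get s_k = R·t_k = -2*k*(k - 8)/(3*(k + 3)*(k + 4)) with R(k) = B(k−1)f(k)/C(k) = k*(k - 8)*(k + 5)/(3*(5*k - 7)).
Check: Δs_k = 2*(7 - 5*k)/(k**3 + 12*k**2 + 47*k + 60). ✓
Telescope: S(n) = s_(n+1) − s_(0) = 2*(-n**2 + 6*n + 7)/(3*(n**2 + 9*n + 20)) − (0) = 2*(-n**2 + 6*n + 7)/(3*(n**2 + 9*n + 20)).

S(n) = \frac{2 \left(- n^{2} + 6 n + 7\right)}{3 \left(n^{2} + 9 n + 20\right)}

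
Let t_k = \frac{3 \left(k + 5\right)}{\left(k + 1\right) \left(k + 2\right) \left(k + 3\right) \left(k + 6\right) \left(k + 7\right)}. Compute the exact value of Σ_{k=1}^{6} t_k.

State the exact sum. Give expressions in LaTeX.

Σ = 149/6552

Ratio r(k) = (k + 1)*(k + 6)**2/((k + 4)*(k + 5)*(k + 8)).
Factor: A=k + 1; B=k + 8; C=k**3 + 14*k**2 + 65*k + 100.
Set up (k + 1)·f(k+1) − (k + 7)·f(k) − (k**3 + 14*k**2 + 65*k + 100) = 0.
deg f ≤ 6 (via 1,1,3).
Match coefficients ⇒ f(k) = k*(k + 3)*(k + 4)**2*(k + 5)**2/36.
So s_k = (B(k−1)f/C)·t_k = (k*(k + 3)*(k + 4)*(k + 7)/36)·t_k = k*(k**2 + 9*k + 20)/(12*(k**3 + 9*k**2 + 20*k + 12)).
Δs = 3*(k + 5)/(k**5 + 19*k**4 + 131*k**3 + 401*k**2 + 540*k + 252), as required.
Evaluate s at k=7 and k=1: 77/936 and 5/84; difference 149/6552.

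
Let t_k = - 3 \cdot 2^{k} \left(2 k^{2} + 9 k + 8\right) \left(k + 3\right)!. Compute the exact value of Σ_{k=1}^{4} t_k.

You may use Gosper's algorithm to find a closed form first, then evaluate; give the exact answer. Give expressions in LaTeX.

Compute t_(k+1)/t_k: get 2*(2*k**3 + 21*k**2 + 71*k + 76)/(2*k**2 + 9*k + 8).
So A=2*k + 8 and B=1, with C=k**2 + 9*k/2 + 4.
Set up (2*k + 8)·f(k+1) − (1)·f(k) − (k**2 + 9*k/2 + 4) = 0.
Degrees (1,0,2) ⇒ d ≤ 1.
A polynomial solution: f(k) = k/2.
R(k) = B(k−1)·f(k)/C(k) = k/(2*k**2 + 9*k + 8); s_k = R·t_k = -3*2**k*k*factorial(k + 3).
Check: Δs_k = -3*2**k*(2*k**2 + 9*k + 8)*factorial(k + 3). ✓
Telescoping: Σ = s_(5) − s_(1) = -19353600 − (-144) = -19353456.

Σ = -19353456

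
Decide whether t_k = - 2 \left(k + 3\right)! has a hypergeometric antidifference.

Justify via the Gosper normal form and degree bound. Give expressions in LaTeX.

The ratio is k + 4.
So A=k + 4 and B=1, with C=1.
Solve (k + 4)·f(k+1) − (1)·f(k) = 1.
deg f ≤ -1 (via 1,0,0).
Bound -1 < 0, so the key equation has no polynomial solution.

No. Not Gosper-summable.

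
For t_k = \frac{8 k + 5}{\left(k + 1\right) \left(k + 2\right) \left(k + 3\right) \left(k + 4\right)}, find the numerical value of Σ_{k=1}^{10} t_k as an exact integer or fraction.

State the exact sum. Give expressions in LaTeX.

Compute t_(k+1)/t_k: get (k + 1)*(8*k + 13)/((k + 5)*(8*k + 5)).
Take A(k)=k + 1, B(k)=k + 5, C(k)=k + 5/8.
f must satisfy (k + 1)·f(k+1) − (k + 4)·f(k) = k + 5/8.
From deg A=1, deg B=1, deg C=1: d=3.
Solving with deg f ≤ 3: f(k) = k*(k**2 + 6*k + 3)/16.
R(k) = B(k−1)·f(k)/C(k) = k*(k + 4)*(k**2 + 6*k + 3)/(2*(8*k + 5)); s_k = R·t_k = k*(k**2 + 6*k + 3)/(2*(k + 1)*(k + 2)*(k + 3)).
Verify: (8*k + 5)/(k**4 + 10*k**3 + 35*k**2 + 50*k + 24) matches t_k.
Σ_(k=1)^(10) t_k = s_(11) − s_(1) = 1045/2184 − (5/24) = 295/1092.

Σ = 295/1092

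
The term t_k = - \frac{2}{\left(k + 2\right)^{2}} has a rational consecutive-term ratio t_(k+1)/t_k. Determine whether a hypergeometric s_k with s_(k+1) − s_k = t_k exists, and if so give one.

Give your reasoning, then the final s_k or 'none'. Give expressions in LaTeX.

Ratio r(k) = (k + 2)**2/(k + 3)**2.
So A=k**2 + 4*k + 4 and B=k**2 + 6*k + 9, with C=1.
Set up (k**2 + 4*k + 4)·f(k+1) − (k**2 + 4*k + 4)·f(k) − (1) = 0.
d = 0 from the (2,2,0) case.
Put f(k) = c0: A·f(k+1) − B(k−1)·f(k) − C = -1; need -1 = 0 — inconsistent ⇒ no f, not summable.

no hypergeometric antidifference exists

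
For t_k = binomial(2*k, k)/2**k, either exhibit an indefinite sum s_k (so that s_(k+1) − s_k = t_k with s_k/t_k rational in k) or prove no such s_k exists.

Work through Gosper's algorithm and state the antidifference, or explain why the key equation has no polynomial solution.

not Gosper-summable; s_k does not exist

r(k) = (2*k + 1)/(k + 1) after simplifying.
Take A(k)=2*k + 1, B(k)=k + 1, C(k)=1.
f must satisfy (2*k + 1)·f(k+1) − (k)·f(k) = 1.
From deg A=1, deg B=1, deg C=0: d=-1.
Negative degree bound (-1): no f exists, t_k not Gosper-summable.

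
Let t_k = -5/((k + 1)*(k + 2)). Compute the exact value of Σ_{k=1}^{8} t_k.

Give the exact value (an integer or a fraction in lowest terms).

Σ = -2

Step 1: r(k) = (k + 1)/(k + 3).
Gosper form: A/B · C(k+1)/C(k) with A=k + 1, B=k + 3, C=1.
Need (k + 1)·f(k+1) − (k + 2)·f(k) = 1.
Degrees (1,1,0) ⇒ d ≤ 1.
Solving with deg f ≤ 1: f(k) = k.
Certificate R = B(k−1)f/C = k*(k + 2) gives s_k = -5*k/(k + 1).
Verify: -5/(k**2 + 3*k + 2) matches t_k.
Telescoping: Σ = s_(9) − s_(1) = -9/2 − (-5/2) = -2.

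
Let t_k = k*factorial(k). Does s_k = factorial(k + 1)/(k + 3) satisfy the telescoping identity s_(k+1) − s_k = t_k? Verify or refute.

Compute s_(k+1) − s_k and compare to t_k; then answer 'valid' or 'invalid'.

Invalid: residual -2*(k**2 + 3*k - 1)*factorial(k)/((k + 3)*(k + 4)) ≠ 0.

s_(k+1) = factorial(k + 2)/(k + 4)
s_(k+1) − s_k = (k**2 + 4*k + 2)*factorial(k + 1)/((k + 3)*(k + 4))
(s_(k+1) − s_k) − t_k = -2*(k**2 + 3*k - 1)*factorial(k)/((k + 3)*(k + 4))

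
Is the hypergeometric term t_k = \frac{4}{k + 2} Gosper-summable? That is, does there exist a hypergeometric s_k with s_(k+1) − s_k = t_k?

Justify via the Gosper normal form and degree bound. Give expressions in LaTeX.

No — t_k has no hypergeometric antidifference.

t_(k+1)/t_k = (k + 2)/(k + 3).
Take A(k)=k + 2, B(k)=k + 3, C(k)=1.
Set up (k + 2)·f(k+1) − (k + 2)·f(k) − (1) = 0.
Degrees (1,1,0) ⇒ d ≤ 0.
Put f(k) = c0: A·f(k+1) − B(k−1)·f(k) − C = -1; need -1 = 0 — inconsistent ⇒ no f, not summable.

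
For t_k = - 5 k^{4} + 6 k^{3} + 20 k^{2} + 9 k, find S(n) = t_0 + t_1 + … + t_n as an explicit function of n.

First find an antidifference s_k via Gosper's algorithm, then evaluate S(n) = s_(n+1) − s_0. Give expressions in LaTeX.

t_(k+1)/t_k = (5*k**3 + 9*k**2 - 17*k - 30)/(k*(5*k**2 - 11*k - 9)).
Normal form (A,B,C) = (1, 1, k**4 - 6*k**3/5 - 4*k**2 - 9*k/5).
Set up (1)·f(k+1) − (1)·f(k) − (k**4 - 6*k**3/5 - 4*k**2 - 9*k/5) = 0.
d = 5 from the (0,0,4) case.
Solve for f: f(k) = k*(k - 1)*(k + 1)*(k**2 - 4*k - 1)/5 (degree 5 ≤ 5).
R(k) = B(k−1)·f(k)/C(k) = (k - 1)*(k**2 - 4*k - 1)/(5*k**2 - 11*k - 9); s_k = R·t_k = k*(-k**4 + 4*k**3 + 2*k**2 - 4*k - 1).
Δs = k*(-5*k**3 + 6*k**2 + 20*k + 9), as required.
Evaluate: s_(n+1) = n*(-n**4 - n**3 + 8*n**2 + 16*n + 8); subtract s_(0) = 0 ⇒ S(n) = n*(-n**4 - n**3 + 8*n**2 + 16*n + 8).

S(n) = n \left(- n^{4} - n^{3} + 8 n^{2} + 16 n + 8\right)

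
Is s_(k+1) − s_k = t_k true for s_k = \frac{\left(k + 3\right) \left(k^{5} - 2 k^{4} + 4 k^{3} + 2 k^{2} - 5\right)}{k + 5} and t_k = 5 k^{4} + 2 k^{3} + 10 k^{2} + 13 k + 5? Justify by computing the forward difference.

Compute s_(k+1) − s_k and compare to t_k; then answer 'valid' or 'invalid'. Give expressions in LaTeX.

Invalid: residual \frac{2 \left(- 4 k^{5} - 29 k^{4} - 16 k^{3} - 61 k^{2} - 70 k - 30\right)}{k^{2} + 11 k + 30} ≠ 0.

s_(k+1) = k*(k**5 + 7*k**4 + 18*k**3 + 36*k**2 + 61*k + 52)/(k + 6)
s_(k+1) − s_k = (5*k**6 + 49*k**5 + 124*k**4 + 151*k**3 + 326*k**2 + 305*k + 90)/(k**2 + 11*k + 30)
(s_(k+1) − s_k) − t_k = 2*(-4*k**5 - 29*k**4 - 16*k**3 - 61*k**2 - 70*k - 30)/(k**2 + 11*k + 30)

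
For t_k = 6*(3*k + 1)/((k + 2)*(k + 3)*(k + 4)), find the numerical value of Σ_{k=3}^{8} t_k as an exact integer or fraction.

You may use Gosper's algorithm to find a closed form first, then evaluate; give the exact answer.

Ratio r(k) = (k + 2)*(3*k + 4)/((k + 5)*(3*k + 1)).
Gosper form: A/B · C(k+1)/C(k) with A=k + 2, B=k + 5, C=k + 1/3.
Need (k + 2)·f(k+1) − (k + 4)·f(k) = k + 1/3.
deg f ≤ 2 (via 1,1,1).
Solving with deg f ≤ 2: f(k) = k*(7*k - 1)/36.
R(k) = B(k−1)·f(k)/C(k) = k*(k + 4)*(7*k - 1)/(12*(3*k + 1)); s_k = R·t_k = k*(7*k - 1)/(2*(k + 2)*(k + 3)).
Δs = 6*(3*k + 1)/(k**3 + 9*k**2 + 26*k + 24), as required.
Evaluate s at k=9 and k=3: 93/44 and 1; difference 49/44.

Σ = 49/44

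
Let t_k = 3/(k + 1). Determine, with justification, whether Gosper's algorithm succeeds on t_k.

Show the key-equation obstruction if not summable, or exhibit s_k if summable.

No; the coefficient equations for f are inconsistent.

r(k) = (k + 1)/(k + 2) after simplifying.
Normal form (A,B,C) = (k + 1, k + 2, 1).
Solve (k + 1)·f(k+1) − (k + 1)·f(k) = 1.
Degrees (1,1,0) ⇒ d ≤ 0.
Put f(k) = c0: A·f(k+1) − B(k−1)·f(k) − C = -1; need -1 = 0 — inconsistent ⇒ no f, not summable.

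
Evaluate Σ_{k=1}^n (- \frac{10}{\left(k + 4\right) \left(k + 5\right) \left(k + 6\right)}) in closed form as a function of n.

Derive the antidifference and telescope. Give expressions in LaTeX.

S(n) = \frac{n \left(- n - 11\right)}{6 \left(n^{2} + 11 n + 30\right)}

Ratio r(k) = (k + 4)/(k + 7).
So A=k + 4 and B=k + 7, with C=1.
Key eq: (k + 4)·f(k+1) = (k + 6)·f(k) + (1).
d = 2 from the (1,1,0) case.
Solving with deg f ≤ 2: f(k) = k*(k + 9)/40.
So s_k = (B(k−1)f/C)·t_k = (k*(k + 6)*(k + 9)/40)·t_k = k*(-k - 9)/(4*(k + 4)*(k + 5)).
s_(k+1) − s_k = -10/(k**3 + 15*k**2 + 74*k + 120) = t_k.
Telescope: S(n) = s_(n+1) − s_(1) = (-n**2 - 11*n - 10)/(4*(n**2 + 11*n + 30)) − (-1/12) = n*(-n - 11)/(6*(n**2 + 11*n + 30)).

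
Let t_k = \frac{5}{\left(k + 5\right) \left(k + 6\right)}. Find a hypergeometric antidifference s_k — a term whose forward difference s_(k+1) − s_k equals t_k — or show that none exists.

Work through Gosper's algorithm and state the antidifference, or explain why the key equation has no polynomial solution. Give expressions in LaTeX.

s_k = \frac{k}{k + 5}

Step 1: r(k) = (k + 5)/(k + 7).
Gosper form: A/B · C(k+1)/C(k) with A=k + 5, B=k + 7, C=1.
Set up (k + 5)·f(k+1) − (k + 6)·f(k) − (1) = 0.
Degrees (1,1,0) ⇒ d ≤ 1.
Solve for f: f(k) = k/5 (degree 1 ≤ 1).
Get s_k = R·t_k = k/(k + 5) with R(k) = B(k−1)f(k)/C(k) = k*(k + 6)/5.
s_(k+1) − s_k = 5/(k**2 + 11*k + 30) = t_k.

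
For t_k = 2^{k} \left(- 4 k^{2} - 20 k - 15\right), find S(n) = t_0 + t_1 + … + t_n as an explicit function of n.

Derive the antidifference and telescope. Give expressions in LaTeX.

Step 1: r(k) = 2*(4*k**2 + 28*k + 39)/(4*k**2 + 20*k + 15).
So A=2 and B=1, with C=k**2 + 5*k + 15/4.
Need (2)·f(k+1) − (1)·f(k) = k**2 + 5*k + 15/4.
deg f ≤ 2 (via 0,0,2).
Match coefficients ⇒ f(k) = (4*k**2 + 4*k - 1)/4.
So s_k = (B(k−1)f/C)·t_k = ((4*k**2 + 4*k - 1)/(4*k**2 + 20*k + 15))·t_k = 2**k*(-4*k**2 - 4*k + 1).
Δs = 2**k*(-4*k**2 - 20*k - 15), as required.
s_(n+1) = 2**(n + 1)*(-4*n**2 - 12*n - 7) and s_(0) = 1, so S(n) = -8*2**n*n**2 - 24*2**n*n - 14*2**n - 1.

S(n) = - 8 \cdot 2^{n} n^{2} - 24 \cdot 2^{n} n - 14 \cdot 2^{n} - 1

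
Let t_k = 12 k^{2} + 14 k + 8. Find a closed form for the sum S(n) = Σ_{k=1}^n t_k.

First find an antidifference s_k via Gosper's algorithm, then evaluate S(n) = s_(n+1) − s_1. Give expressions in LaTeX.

S(n) = n \left(4 n^{2} + 13 n + 17\right)

r(k) = (6*k**2 + 19*k + 17)/(6*k**2 + 7*k + 4) after simplifying.
Normal form (A,B,C) = (1, 1, k**2 + 7*k/6 + 2/3).
Set up (1)·f(k+1) − (1)·f(k) − (k**2 + 7*k/6 + 2/3) = 0.
Bound: deg f ≤ 3.
A polynomial solution: f(k) = k*(4*k**2 + k + 3)/12.
R(k) = B(k−1)·f(k)/C(k) = k*(4*k**2 + k + 3)/(2*(6*k**2 + 7*k + 4)); s_k = R·t_k = k*(4*k**2 + k + 3).
Verify: 12*k**2 + 14*k + 8 matches t_k.
Σ_(k=1)^n t_k = s_(n+1) − s_(1) = (4*n**3 + 13*n**2 + 17*n + 8) − (8), i.e. n*(4*n**2 + 13*n + 17).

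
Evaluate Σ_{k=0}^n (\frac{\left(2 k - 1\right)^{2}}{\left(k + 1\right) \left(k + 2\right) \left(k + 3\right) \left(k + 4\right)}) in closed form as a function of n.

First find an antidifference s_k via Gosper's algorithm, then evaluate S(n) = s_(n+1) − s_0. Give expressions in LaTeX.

The ratio is (k + 1)*(2*k + 1)**2/((k + 5)*(2*k - 1)**2).
Gosper form: A/B · C(k+1)/C(k) with A=k + 1, B=k + 5, C=k**2 - k + 1/4.
Need (k + 1)·f(k+1) − (k + 4)·f(k) = k**2 - k + 1/4.
Degrees (1,1,2) ⇒ d ≤ 3.
Solving with deg f ≤ 3: f(k) = k*(k**2 - 2*k + 3)/8.
R(k) = B(k−1)·f(k)/C(k) = k*(k + 4)*(k**2 - 2*k + 3)/(2*(2*k - 1)**2); s_k = R·t_k = k*(k**2 - 2*k + 3)/(2*(k**3 + 6*k**2 + 11*k + 6)).
Verify: (4*k**2 - 4*k + 1)/(k**4 + 10*k**3 + 35*k**2 + 50*k + 24) matches t_k.
Evaluate: s_(n+1) = (n**3 + n**2 + 2*n + 2)/(2*(n**3 + 9*n**2 + 26*n + 24)); subtract s_(0) = 0 ⇒ S(n) = (n**3 + n**2 + 2*n + 2)/(2*(n**3 + 9*n**2 + 26*n + 24)).

S(n) = \frac{n^{3} + n^{2} + 2 n + 2}{2 \left(n^{3} + 9 n^{2} + 26 n + 24\right)}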